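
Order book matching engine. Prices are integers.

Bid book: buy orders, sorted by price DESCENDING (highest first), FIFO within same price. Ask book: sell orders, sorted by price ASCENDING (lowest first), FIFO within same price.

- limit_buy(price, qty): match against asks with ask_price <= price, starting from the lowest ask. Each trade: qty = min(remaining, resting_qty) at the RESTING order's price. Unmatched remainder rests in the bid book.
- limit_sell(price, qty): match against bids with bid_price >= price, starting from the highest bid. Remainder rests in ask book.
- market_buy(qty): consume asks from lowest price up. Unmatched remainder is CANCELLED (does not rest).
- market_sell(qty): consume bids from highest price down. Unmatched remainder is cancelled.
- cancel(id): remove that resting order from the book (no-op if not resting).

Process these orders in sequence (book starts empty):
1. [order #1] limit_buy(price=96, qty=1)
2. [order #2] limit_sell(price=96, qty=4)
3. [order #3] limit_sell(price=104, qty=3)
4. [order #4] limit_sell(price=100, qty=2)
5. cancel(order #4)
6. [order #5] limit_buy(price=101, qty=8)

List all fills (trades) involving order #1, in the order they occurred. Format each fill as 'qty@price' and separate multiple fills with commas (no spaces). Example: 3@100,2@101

After op 1 [order #1] limit_buy(price=96, qty=1): fills=none; bids=[#1:1@96] asks=[-]
After op 2 [order #2] limit_sell(price=96, qty=4): fills=#1x#2:1@96; bids=[-] asks=[#2:3@96]
After op 3 [order #3] limit_sell(price=104, qty=3): fills=none; bids=[-] asks=[#2:3@96 #3:3@104]
After op 4 [order #4] limit_sell(price=100, qty=2): fills=none; bids=[-] asks=[#2:3@96 #4:2@100 #3:3@104]
After op 5 cancel(order #4): fills=none; bids=[-] asks=[#2:3@96 #3:3@104]
After op 6 [order #5] limit_buy(price=101, qty=8): fills=#5x#2:3@96; bids=[#5:5@101] asks=[#3:3@104]

Answer: 1@96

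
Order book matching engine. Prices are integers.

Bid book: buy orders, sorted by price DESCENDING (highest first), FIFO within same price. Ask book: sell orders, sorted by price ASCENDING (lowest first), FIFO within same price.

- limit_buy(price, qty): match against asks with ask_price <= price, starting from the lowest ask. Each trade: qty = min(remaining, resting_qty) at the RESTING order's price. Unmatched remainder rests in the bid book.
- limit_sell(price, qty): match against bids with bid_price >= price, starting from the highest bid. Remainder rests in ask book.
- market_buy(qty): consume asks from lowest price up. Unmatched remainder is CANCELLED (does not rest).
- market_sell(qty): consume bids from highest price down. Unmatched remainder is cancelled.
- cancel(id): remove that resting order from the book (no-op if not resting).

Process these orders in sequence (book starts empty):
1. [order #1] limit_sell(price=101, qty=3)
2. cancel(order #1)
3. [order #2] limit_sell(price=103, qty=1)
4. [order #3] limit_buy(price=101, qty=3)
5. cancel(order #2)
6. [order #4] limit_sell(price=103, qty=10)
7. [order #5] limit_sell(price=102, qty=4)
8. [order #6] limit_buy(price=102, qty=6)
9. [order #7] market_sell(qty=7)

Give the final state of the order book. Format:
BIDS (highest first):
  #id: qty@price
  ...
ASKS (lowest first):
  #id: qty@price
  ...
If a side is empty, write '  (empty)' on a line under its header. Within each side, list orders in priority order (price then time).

After op 1 [order #1] limit_sell(price=101, qty=3): fills=none; bids=[-] asks=[#1:3@101]
After op 2 cancel(order #1): fills=none; bids=[-] asks=[-]
After op 3 [order #2] limit_sell(price=103, qty=1): fills=none; bids=[-] asks=[#2:1@103]
After op 4 [order #3] limit_buy(price=101, qty=3): fills=none; bids=[#3:3@101] asks=[#2:1@103]
After op 5 cancel(order #2): fills=none; bids=[#3:3@101] asks=[-]
After op 6 [order #4] limit_sell(price=103, qty=10): fills=none; bids=[#3:3@101] asks=[#4:10@103]
After op 7 [order #5] limit_sell(price=102, qty=4): fills=none; bids=[#3:3@101] asks=[#5:4@102 #4:10@103]
After op 8 [order #6] limit_buy(price=102, qty=6): fills=#6x#5:4@102; bids=[#6:2@102 #3:3@101] asks=[#4:10@103]
After op 9 [order #7] market_sell(qty=7): fills=#6x#7:2@102 #3x#7:3@101; bids=[-] asks=[#4:10@103]

Answer: BIDS (highest first):
  (empty)
ASKS (lowest first):
  #4: 10@103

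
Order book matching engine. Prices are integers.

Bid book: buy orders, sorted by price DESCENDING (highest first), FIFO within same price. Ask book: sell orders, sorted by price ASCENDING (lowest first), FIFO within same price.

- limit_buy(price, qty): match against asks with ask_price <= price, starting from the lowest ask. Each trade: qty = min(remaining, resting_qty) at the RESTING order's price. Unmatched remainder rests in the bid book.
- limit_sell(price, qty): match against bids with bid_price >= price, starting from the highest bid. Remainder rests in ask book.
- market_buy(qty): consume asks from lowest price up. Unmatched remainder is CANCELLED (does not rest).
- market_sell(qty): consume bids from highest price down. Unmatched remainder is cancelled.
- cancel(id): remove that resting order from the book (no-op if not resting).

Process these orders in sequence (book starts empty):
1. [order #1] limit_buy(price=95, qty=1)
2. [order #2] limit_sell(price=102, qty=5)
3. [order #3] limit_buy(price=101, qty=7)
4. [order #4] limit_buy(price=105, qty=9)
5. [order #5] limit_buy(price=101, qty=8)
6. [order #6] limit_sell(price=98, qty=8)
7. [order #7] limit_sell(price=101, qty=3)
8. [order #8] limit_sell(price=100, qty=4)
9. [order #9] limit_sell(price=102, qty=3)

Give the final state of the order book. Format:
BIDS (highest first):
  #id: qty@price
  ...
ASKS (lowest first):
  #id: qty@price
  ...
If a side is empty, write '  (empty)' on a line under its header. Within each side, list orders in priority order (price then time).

After op 1 [order #1] limit_buy(price=95, qty=1): fills=none; bids=[#1:1@95] asks=[-]
After op 2 [order #2] limit_sell(price=102, qty=5): fills=none; bids=[#1:1@95] asks=[#2:5@102]
After op 3 [order #3] limit_buy(price=101, qty=7): fills=none; bids=[#3:7@101 #1:1@95] asks=[#2:5@102]
After op 4 [order #4] limit_buy(price=105, qty=9): fills=#4x#2:5@102; bids=[#4:4@105 #3:7@101 #1:1@95] asks=[-]
After op 5 [order #5] limit_buy(price=101, qty=8): fills=none; bids=[#4:4@105 #3:7@101 #5:8@101 #1:1@95] asks=[-]
After op 6 [order #6] limit_sell(price=98, qty=8): fills=#4x#6:4@105 #3x#6:4@101; bids=[#3:3@101 #5:8@101 #1:1@95] asks=[-]
After op 7 [order #7] limit_sell(price=101, qty=3): fills=#3x#7:3@101; bids=[#5:8@101 #1:1@95] asks=[-]
After op 8 [order #8] limit_sell(price=100, qty=4): fills=#5x#8:4@101; bids=[#5:4@101 #1:1@95] asks=[-]
After op 9 [order #9] limit_sell(price=102, qty=3): fills=none; bids=[#5:4@101 #1:1@95] asks=[#9:3@102]

Answer: BIDS (highest first):
  #5: 4@101
  #1: 1@95
ASKS (lowest first):
  #9: 3@102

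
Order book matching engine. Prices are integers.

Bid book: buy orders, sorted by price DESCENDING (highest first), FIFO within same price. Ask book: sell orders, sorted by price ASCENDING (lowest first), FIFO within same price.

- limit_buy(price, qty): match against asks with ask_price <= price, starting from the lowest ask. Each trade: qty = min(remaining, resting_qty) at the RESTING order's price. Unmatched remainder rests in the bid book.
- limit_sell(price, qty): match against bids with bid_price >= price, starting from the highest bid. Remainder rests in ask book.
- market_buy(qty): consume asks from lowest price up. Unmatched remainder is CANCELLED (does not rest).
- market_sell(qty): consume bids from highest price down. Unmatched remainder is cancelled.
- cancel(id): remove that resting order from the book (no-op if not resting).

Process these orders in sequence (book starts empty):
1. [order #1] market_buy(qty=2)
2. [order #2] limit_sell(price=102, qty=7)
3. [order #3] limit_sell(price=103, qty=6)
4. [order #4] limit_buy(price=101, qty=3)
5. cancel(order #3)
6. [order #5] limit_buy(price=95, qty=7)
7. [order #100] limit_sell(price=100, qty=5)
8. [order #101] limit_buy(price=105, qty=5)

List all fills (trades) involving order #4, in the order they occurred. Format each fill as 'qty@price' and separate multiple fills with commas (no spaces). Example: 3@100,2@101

Answer: 3@101

Derivation:
After op 1 [order #1] market_buy(qty=2): fills=none; bids=[-] asks=[-]
After op 2 [order #2] limit_sell(price=102, qty=7): fills=none; bids=[-] asks=[#2:7@102]
After op 3 [order #3] limit_sell(price=103, qty=6): fills=none; bids=[-] asks=[#2:7@102 #3:6@103]
After op 4 [order #4] limit_buy(price=101, qty=3): fills=none; bids=[#4:3@101] asks=[#2:7@102 #3:6@103]
After op 5 cancel(order #3): fills=none; bids=[#4:3@101] asks=[#2:7@102]
After op 6 [order #5] limit_buy(price=95, qty=7): fills=none; bids=[#4:3@101 #5:7@95] asks=[#2:7@102]
After op 7 [order #100] limit_sell(price=100, qty=5): fills=#4x#100:3@101; bids=[#5:7@95] asks=[#100:2@100 #2:7@102]
After op 8 [order #101] limit_buy(price=105, qty=5): fills=#101x#100:2@100 #101x#2:3@102; bids=[#5:7@95] asks=[#2:4@102]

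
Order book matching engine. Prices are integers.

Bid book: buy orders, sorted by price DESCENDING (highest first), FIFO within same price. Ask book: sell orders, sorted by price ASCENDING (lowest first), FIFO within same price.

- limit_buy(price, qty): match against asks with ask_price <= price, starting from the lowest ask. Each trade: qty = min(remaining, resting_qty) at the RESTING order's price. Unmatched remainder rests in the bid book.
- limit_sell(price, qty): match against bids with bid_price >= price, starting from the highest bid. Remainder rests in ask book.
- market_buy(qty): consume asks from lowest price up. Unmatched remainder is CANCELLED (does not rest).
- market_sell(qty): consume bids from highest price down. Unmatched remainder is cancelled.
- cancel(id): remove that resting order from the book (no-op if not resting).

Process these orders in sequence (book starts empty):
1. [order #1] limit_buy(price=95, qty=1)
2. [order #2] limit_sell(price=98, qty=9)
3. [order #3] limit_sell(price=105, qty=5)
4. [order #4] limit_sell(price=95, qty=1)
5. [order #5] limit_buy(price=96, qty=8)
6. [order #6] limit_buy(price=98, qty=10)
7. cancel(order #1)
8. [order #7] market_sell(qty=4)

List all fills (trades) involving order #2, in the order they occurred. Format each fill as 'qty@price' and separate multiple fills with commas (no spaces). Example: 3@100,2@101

After op 1 [order #1] limit_buy(price=95, qty=1): fills=none; bids=[#1:1@95] asks=[-]
After op 2 [order #2] limit_sell(price=98, qty=9): fills=none; bids=[#1:1@95] asks=[#2:9@98]
After op 3 [order #3] limit_sell(price=105, qty=5): fills=none; bids=[#1:1@95] asks=[#2:9@98 #3:5@105]
After op 4 [order #4] limit_sell(price=95, qty=1): fills=#1x#4:1@95; bids=[-] asks=[#2:9@98 #3:5@105]
After op 5 [order #5] limit_buy(price=96, qty=8): fills=none; bids=[#5:8@96] asks=[#2:9@98 #3:5@105]
After op 6 [order #6] limit_buy(price=98, qty=10): fills=#6x#2:9@98; bids=[#6:1@98 #5:8@96] asks=[#3:5@105]
After op 7 cancel(order #1): fills=none; bids=[#6:1@98 #5:8@96] asks=[#3:5@105]
After op 8 [order #7] market_sell(qty=4): fills=#6x#7:1@98 #5x#7:3@96; bids=[#5:5@96] asks=[#3:5@105]

Answer: 9@98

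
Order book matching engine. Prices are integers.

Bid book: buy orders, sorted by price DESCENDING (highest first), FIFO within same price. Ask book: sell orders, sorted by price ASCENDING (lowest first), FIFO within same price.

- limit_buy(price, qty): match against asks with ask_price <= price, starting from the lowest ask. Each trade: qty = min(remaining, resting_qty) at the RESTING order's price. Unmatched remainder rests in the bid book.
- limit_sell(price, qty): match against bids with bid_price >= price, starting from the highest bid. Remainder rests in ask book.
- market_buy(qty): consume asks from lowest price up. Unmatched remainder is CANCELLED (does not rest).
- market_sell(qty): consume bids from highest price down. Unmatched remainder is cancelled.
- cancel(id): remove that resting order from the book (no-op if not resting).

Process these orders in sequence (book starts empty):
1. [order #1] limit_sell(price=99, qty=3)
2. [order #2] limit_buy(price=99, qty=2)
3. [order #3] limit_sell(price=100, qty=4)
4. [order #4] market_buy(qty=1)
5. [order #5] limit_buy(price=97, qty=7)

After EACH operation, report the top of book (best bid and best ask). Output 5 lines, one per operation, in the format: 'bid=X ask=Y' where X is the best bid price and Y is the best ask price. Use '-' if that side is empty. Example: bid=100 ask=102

After op 1 [order #1] limit_sell(price=99, qty=3): fills=none; bids=[-] asks=[#1:3@99]
After op 2 [order #2] limit_buy(price=99, qty=2): fills=#2x#1:2@99; bids=[-] asks=[#1:1@99]
After op 3 [order #3] limit_sell(price=100, qty=4): fills=none; bids=[-] asks=[#1:1@99 #3:4@100]
After op 4 [order #4] market_buy(qty=1): fills=#4x#1:1@99; bids=[-] asks=[#3:4@100]
After op 5 [order #5] limit_buy(price=97, qty=7): fills=none; bids=[#5:7@97] asks=[#3:4@100]

Answer: bid=- ask=99
bid=- ask=99
bid=- ask=99
bid=- ask=100
bid=97 ask=100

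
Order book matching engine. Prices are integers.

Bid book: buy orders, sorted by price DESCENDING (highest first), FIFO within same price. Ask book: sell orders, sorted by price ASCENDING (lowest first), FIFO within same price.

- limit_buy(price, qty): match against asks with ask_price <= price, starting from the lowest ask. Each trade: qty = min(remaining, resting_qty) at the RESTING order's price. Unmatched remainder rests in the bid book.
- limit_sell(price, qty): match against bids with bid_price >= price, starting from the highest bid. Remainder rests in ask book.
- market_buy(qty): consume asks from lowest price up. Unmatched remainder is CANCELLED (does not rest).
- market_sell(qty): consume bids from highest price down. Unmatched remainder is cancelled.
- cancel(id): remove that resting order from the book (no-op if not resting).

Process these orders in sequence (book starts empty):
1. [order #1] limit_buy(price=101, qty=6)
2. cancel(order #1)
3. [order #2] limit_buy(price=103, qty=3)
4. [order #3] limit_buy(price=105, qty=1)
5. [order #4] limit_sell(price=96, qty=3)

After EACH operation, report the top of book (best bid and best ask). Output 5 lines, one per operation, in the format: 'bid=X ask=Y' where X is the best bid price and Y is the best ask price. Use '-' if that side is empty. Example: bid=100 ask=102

Answer: bid=101 ask=-
bid=- ask=-
bid=103 ask=-
bid=105 ask=-
bid=103 ask=-

Derivation:
After op 1 [order #1] limit_buy(price=101, qty=6): fills=none; bids=[#1:6@101] asks=[-]
After op 2 cancel(order #1): fills=none; bids=[-] asks=[-]
After op 3 [order #2] limit_buy(price=103, qty=3): fills=none; bids=[#2:3@103] asks=[-]
After op 4 [order #3] limit_buy(price=105, qty=1): fills=none; bids=[#3:1@105 #2:3@103] asks=[-]
After op 5 [order #4] limit_sell(price=96, qty=3): fills=#3x#4:1@105 #2x#4:2@103; bids=[#2:1@103] asks=[-]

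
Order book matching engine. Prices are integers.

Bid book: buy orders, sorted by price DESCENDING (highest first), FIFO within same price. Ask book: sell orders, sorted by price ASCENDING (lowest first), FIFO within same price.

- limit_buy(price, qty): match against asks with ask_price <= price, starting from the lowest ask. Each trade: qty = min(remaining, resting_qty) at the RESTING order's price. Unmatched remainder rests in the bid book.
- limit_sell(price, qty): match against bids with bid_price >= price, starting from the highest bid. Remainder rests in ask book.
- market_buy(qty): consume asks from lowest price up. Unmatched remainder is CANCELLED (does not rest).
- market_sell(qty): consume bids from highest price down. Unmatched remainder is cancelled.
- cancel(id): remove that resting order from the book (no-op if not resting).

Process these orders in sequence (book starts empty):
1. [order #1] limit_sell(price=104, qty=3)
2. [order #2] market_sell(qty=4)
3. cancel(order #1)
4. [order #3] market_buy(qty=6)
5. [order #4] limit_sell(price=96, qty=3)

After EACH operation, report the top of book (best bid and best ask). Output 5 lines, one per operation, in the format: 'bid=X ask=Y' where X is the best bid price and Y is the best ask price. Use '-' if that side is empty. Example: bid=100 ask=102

After op 1 [order #1] limit_sell(price=104, qty=3): fills=none; bids=[-] asks=[#1:3@104]
After op 2 [order #2] market_sell(qty=4): fills=none; bids=[-] asks=[#1:3@104]
After op 3 cancel(order #1): fills=none; bids=[-] asks=[-]
After op 4 [order #3] market_buy(qty=6): fills=none; bids=[-] asks=[-]
After op 5 [order #4] limit_sell(price=96, qty=3): fills=none; bids=[-] asks=[#4:3@96]

Answer: bid=- ask=104
bid=- ask=104
bid=- ask=-
bid=- ask=-
bid=- ask=96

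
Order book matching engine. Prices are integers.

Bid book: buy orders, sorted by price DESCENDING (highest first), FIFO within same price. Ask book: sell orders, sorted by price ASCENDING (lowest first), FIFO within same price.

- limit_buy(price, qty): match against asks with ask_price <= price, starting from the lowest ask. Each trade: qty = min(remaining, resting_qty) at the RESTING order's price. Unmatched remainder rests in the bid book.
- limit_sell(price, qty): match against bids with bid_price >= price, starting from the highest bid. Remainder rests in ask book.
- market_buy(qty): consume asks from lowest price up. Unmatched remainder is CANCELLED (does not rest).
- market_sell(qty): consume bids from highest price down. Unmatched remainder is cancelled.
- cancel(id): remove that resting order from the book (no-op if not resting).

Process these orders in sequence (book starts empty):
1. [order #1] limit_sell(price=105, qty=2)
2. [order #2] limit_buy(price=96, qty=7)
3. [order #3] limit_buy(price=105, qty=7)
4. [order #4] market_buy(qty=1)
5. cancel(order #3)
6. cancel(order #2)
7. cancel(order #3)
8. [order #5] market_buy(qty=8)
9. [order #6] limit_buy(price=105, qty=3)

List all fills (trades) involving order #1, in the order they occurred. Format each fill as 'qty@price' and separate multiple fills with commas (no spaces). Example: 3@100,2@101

Answer: 2@105

Derivation:
After op 1 [order #1] limit_sell(price=105, qty=2): fills=none; bids=[-] asks=[#1:2@105]
After op 2 [order #2] limit_buy(price=96, qty=7): fills=none; bids=[#2:7@96] asks=[#1:2@105]
After op 3 [order #3] limit_buy(price=105, qty=7): fills=#3x#1:2@105; bids=[#3:5@105 #2:7@96] asks=[-]
After op 4 [order #4] market_buy(qty=1): fills=none; bids=[#3:5@105 #2:7@96] asks=[-]
After op 5 cancel(order #3): fills=none; bids=[#2:7@96] asks=[-]
After op 6 cancel(order #2): fills=none; bids=[-] asks=[-]
After op 7 cancel(order #3): fills=none; bids=[-] asks=[-]
After op 8 [order #5] market_buy(qty=8): fills=none; bids=[-] asks=[-]
After op 9 [order #6] limit_buy(price=105, qty=3): fills=none; bids=[#6:3@105] asks=[-]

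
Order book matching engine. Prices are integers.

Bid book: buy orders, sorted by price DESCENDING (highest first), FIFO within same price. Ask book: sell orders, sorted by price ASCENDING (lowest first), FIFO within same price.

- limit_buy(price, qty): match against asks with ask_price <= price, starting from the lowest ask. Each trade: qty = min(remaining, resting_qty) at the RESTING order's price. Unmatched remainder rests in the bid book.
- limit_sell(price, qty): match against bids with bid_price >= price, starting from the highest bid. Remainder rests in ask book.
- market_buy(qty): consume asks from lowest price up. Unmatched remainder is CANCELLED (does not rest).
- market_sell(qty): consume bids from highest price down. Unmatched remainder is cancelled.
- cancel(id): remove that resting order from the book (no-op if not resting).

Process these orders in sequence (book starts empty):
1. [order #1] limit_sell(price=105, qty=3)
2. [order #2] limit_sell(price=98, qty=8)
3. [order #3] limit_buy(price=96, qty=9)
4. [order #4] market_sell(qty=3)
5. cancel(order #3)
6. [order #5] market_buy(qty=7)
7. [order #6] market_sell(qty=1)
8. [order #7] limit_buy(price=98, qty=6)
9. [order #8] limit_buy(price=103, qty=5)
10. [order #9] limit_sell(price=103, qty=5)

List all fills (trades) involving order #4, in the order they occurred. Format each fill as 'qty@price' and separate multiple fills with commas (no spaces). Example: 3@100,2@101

After op 1 [order #1] limit_sell(price=105, qty=3): fills=none; bids=[-] asks=[#1:3@105]
After op 2 [order #2] limit_sell(price=98, qty=8): fills=none; bids=[-] asks=[#2:8@98 #1:3@105]
After op 3 [order #3] limit_buy(price=96, qty=9): fills=none; bids=[#3:9@96] asks=[#2:8@98 #1:3@105]
After op 4 [order #4] market_sell(qty=3): fills=#3x#4:3@96; bids=[#3:6@96] asks=[#2:8@98 #1:3@105]
After op 5 cancel(order #3): fills=none; bids=[-] asks=[#2:8@98 #1:3@105]
After op 6 [order #5] market_buy(qty=7): fills=#5x#2:7@98; bids=[-] asks=[#2:1@98 #1:3@105]
After op 7 [order #6] market_sell(qty=1): fills=none; bids=[-] asks=[#2:1@98 #1:3@105]
After op 8 [order #7] limit_buy(price=98, qty=6): fills=#7x#2:1@98; bids=[#7:5@98] asks=[#1:3@105]
After op 9 [order #8] limit_buy(price=103, qty=5): fills=none; bids=[#8:5@103 #7:5@98] asks=[#1:3@105]
After op 10 [order #9] limit_sell(price=103, qty=5): fills=#8x#9:5@103; bids=[#7:5@98] asks=[#1:3@105]

Answer: 3@96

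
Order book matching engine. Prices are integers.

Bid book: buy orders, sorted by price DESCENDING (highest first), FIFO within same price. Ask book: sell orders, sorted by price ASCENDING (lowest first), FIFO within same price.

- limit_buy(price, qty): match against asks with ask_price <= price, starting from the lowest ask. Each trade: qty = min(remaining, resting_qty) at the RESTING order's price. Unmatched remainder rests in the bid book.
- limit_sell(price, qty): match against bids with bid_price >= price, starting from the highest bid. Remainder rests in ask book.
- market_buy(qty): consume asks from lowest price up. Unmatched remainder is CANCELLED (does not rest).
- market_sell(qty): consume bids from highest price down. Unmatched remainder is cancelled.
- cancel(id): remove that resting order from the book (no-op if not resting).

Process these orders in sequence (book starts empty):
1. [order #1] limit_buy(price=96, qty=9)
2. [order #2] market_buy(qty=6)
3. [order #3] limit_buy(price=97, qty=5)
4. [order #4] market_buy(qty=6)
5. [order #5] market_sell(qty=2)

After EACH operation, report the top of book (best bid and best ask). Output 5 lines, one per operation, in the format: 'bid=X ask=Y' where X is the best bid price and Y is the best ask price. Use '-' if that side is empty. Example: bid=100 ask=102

After op 1 [order #1] limit_buy(price=96, qty=9): fills=none; bids=[#1:9@96] asks=[-]
After op 2 [order #2] market_buy(qty=6): fills=none; bids=[#1:9@96] asks=[-]
After op 3 [order #3] limit_buy(price=97, qty=5): fills=none; bids=[#3:5@97 #1:9@96] asks=[-]
After op 4 [order #4] market_buy(qty=6): fills=none; bids=[#3:5@97 #1:9@96] asks=[-]
After op 5 [order #5] market_sell(qty=2): fills=#3x#5:2@97; bids=[#3:3@97 #1:9@96] asks=[-]

Answer: bid=96 ask=-
bid=96 ask=-
bid=97 ask=-
bid=97 ask=-
bid=97 ask=-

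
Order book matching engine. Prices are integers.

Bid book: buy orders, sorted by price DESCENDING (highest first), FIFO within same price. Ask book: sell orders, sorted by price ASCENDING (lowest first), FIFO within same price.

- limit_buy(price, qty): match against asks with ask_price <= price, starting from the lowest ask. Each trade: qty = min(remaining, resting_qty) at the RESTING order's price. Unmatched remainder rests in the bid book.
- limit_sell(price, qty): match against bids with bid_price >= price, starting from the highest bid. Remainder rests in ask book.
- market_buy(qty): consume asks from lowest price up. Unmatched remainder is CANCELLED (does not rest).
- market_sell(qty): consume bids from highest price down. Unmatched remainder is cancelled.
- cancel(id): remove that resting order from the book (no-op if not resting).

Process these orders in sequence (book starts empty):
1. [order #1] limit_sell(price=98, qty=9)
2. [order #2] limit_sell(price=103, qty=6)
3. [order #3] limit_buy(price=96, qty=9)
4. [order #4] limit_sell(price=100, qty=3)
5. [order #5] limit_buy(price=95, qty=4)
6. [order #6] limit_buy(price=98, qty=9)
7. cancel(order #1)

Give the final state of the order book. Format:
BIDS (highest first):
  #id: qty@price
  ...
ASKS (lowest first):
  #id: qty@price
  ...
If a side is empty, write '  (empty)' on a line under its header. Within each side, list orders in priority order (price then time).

Answer: BIDS (highest first):
  #3: 9@96
  #5: 4@95
ASKS (lowest first):
  #4: 3@100
  #2: 6@103

Derivation:
After op 1 [order #1] limit_sell(price=98, qty=9): fills=none; bids=[-] asks=[#1:9@98]
After op 2 [order #2] limit_sell(price=103, qty=6): fills=none; bids=[-] asks=[#1:9@98 #2:6@103]
After op 3 [order #3] limit_buy(price=96, qty=9): fills=none; bids=[#3:9@96] asks=[#1:9@98 #2:6@103]
After op 4 [order #4] limit_sell(price=100, qty=3): fills=none; bids=[#3:9@96] asks=[#1:9@98 #4:3@100 #2:6@103]
After op 5 [order #5] limit_buy(price=95, qty=4): fills=none; bids=[#3:9@96 #5:4@95] asks=[#1:9@98 #4:3@100 #2:6@103]
After op 6 [order #6] limit_buy(price=98, qty=9): fills=#6x#1:9@98; bids=[#3:9@96 #5:4@95] asks=[#4:3@100 #2:6@103]
After op 7 cancel(order #1): fills=none; bids=[#3:9@96 #5:4@95] asks=[#4:3@100 #2:6@103]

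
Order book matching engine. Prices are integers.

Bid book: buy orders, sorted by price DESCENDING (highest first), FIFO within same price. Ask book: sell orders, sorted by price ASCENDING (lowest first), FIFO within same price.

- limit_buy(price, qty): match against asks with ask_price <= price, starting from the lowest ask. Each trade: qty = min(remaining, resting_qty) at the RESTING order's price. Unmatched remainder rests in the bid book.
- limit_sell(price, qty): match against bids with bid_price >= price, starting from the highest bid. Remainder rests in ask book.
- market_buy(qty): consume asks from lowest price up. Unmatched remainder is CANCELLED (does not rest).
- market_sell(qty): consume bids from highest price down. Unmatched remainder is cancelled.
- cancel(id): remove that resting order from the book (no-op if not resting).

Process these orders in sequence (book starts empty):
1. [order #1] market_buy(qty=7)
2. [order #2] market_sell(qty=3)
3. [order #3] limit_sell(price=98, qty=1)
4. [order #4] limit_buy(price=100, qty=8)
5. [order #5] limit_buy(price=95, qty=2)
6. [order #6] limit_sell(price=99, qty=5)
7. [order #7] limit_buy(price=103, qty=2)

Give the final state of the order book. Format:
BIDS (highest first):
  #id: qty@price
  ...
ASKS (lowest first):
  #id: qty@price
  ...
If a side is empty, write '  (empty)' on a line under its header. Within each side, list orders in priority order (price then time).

Answer: BIDS (highest first):
  #7: 2@103
  #4: 2@100
  #5: 2@95
ASKS (lowest first):
  (empty)

Derivation:
After op 1 [order #1] market_buy(qty=7): fills=none; bids=[-] asks=[-]
After op 2 [order #2] market_sell(qty=3): fills=none; bids=[-] asks=[-]
After op 3 [order #3] limit_sell(price=98, qty=1): fills=none; bids=[-] asks=[#3:1@98]
After op 4 [order #4] limit_buy(price=100, qty=8): fills=#4x#3:1@98; bids=[#4:7@100] asks=[-]
After op 5 [order #5] limit_buy(price=95, qty=2): fills=none; bids=[#4:7@100 #5:2@95] asks=[-]
After op 6 [order #6] limit_sell(price=99, qty=5): fills=#4x#6:5@100; bids=[#4:2@100 #5:2@95] asks=[-]
After op 7 [order #7] limit_buy(price=103, qty=2): fills=none; bids=[#7:2@103 #4:2@100 #5:2@95] asks=[-]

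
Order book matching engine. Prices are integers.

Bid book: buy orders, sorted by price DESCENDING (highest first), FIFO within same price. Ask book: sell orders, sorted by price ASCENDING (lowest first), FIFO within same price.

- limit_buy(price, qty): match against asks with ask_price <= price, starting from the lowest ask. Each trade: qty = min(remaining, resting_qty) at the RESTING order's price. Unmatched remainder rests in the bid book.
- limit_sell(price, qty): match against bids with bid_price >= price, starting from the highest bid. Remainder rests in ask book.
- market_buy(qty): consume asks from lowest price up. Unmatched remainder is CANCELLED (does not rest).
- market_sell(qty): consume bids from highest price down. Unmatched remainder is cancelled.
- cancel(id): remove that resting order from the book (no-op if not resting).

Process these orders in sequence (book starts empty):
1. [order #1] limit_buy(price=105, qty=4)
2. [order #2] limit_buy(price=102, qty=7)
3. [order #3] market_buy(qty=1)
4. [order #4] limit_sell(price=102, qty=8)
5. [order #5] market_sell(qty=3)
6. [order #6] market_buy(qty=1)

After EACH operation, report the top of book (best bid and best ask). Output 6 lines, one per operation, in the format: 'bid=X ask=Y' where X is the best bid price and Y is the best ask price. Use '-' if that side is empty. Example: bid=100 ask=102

Answer: bid=105 ask=-
bid=105 ask=-
bid=105 ask=-
bid=102 ask=-
bid=- ask=-
bid=- ask=-

Derivation:
After op 1 [order #1] limit_buy(price=105, qty=4): fills=none; bids=[#1:4@105] asks=[-]
After op 2 [order #2] limit_buy(price=102, qty=7): fills=none; bids=[#1:4@105 #2:7@102] asks=[-]
After op 3 [order #3] market_buy(qty=1): fills=none; bids=[#1:4@105 #2:7@102] asks=[-]
After op 4 [order #4] limit_sell(price=102, qty=8): fills=#1x#4:4@105 #2x#4:4@102; bids=[#2:3@102] asks=[-]
After op 5 [order #5] market_sell(qty=3): fills=#2x#5:3@102; bids=[-] asks=[-]
After op 6 [order #6] market_buy(qty=1): fills=none; bids=[-] asks=[-]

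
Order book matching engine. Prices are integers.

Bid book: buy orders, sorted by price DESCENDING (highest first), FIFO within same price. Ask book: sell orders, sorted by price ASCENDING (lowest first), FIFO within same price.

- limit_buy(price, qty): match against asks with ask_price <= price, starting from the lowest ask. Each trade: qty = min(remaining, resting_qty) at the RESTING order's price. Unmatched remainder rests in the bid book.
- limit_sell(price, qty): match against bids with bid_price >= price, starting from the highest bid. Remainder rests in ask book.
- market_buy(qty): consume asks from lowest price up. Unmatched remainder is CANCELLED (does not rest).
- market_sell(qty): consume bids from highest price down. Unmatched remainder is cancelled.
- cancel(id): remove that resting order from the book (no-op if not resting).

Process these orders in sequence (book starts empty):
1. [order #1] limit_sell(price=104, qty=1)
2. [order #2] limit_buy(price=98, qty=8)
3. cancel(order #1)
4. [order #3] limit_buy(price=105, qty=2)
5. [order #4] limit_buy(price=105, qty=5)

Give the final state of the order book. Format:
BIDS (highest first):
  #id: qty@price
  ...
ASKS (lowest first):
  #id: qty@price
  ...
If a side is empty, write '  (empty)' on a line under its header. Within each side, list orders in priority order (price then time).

After op 1 [order #1] limit_sell(price=104, qty=1): fills=none; bids=[-] asks=[#1:1@104]
After op 2 [order #2] limit_buy(price=98, qty=8): fills=none; bids=[#2:8@98] asks=[#1:1@104]
After op 3 cancel(order #1): fills=none; bids=[#2:8@98] asks=[-]
After op 4 [order #3] limit_buy(price=105, qty=2): fills=none; bids=[#3:2@105 #2:8@98] asks=[-]
After op 5 [order #4] limit_buy(price=105, qty=5): fills=none; bids=[#3:2@105 #4:5@105 #2:8@98] asks=[-]

Answer: BIDS (highest first):
  #3: 2@105
  #4: 5@105
  #2: 8@98
ASKS (lowest first):
  (empty)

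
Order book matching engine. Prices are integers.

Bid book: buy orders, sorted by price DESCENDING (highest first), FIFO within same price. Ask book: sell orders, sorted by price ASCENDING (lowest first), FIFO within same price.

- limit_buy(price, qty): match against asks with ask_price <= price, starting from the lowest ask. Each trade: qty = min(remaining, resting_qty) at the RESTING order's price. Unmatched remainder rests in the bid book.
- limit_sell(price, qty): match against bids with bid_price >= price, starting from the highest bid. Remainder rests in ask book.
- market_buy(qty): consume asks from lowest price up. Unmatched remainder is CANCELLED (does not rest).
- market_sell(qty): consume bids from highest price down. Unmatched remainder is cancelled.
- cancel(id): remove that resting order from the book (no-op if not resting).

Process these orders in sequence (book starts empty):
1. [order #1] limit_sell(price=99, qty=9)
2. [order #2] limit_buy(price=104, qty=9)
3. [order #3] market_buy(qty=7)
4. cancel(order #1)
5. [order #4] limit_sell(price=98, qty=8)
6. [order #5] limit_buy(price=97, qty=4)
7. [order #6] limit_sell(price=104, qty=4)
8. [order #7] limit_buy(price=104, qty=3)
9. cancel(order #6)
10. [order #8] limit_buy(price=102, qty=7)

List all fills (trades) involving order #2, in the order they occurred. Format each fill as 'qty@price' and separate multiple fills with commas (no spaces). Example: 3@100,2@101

After op 1 [order #1] limit_sell(price=99, qty=9): fills=none; bids=[-] asks=[#1:9@99]
After op 2 [order #2] limit_buy(price=104, qty=9): fills=#2x#1:9@99; bids=[-] asks=[-]
After op 3 [order #3] market_buy(qty=7): fills=none; bids=[-] asks=[-]
After op 4 cancel(order #1): fills=none; bids=[-] asks=[-]
After op 5 [order #4] limit_sell(price=98, qty=8): fills=none; bids=[-] asks=[#4:8@98]
After op 6 [order #5] limit_buy(price=97, qty=4): fills=none; bids=[#5:4@97] asks=[#4:8@98]
After op 7 [order #6] limit_sell(price=104, qty=4): fills=none; bids=[#5:4@97] asks=[#4:8@98 #6:4@104]
After op 8 [order #7] limit_buy(price=104, qty=3): fills=#7x#4:3@98; bids=[#5:4@97] asks=[#4:5@98 #6:4@104]
After op 9 cancel(order #6): fills=none; bids=[#5:4@97] asks=[#4:5@98]
After op 10 [order #8] limit_buy(price=102, qty=7): fills=#8x#4:5@98; bids=[#8:2@102 #5:4@97] asks=[-]

Answer: 9@99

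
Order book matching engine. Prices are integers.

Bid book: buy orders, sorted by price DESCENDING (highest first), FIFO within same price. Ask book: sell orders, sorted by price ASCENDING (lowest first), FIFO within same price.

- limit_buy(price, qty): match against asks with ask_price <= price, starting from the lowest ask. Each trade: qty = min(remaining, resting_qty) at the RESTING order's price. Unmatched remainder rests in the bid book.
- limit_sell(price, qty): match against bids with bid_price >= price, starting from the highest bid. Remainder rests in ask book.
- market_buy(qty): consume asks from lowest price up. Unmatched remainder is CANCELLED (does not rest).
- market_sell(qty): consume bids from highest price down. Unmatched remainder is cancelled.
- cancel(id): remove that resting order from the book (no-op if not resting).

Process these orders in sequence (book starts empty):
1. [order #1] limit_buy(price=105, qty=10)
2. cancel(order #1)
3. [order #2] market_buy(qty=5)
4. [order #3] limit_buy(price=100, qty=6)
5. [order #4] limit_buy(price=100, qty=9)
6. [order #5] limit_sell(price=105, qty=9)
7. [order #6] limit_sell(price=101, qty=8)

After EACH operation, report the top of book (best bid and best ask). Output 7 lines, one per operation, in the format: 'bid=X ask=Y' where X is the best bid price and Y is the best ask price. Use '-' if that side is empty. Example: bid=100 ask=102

Answer: bid=105 ask=-
bid=- ask=-
bid=- ask=-
bid=100 ask=-
bid=100 ask=-
bid=100 ask=105
bid=100 ask=101

Derivation:
After op 1 [order #1] limit_buy(price=105, qty=10): fills=none; bids=[#1:10@105] asks=[-]
After op 2 cancel(order #1): fills=none; bids=[-] asks=[-]
After op 3 [order #2] market_buy(qty=5): fills=none; bids=[-] asks=[-]
After op 4 [order #3] limit_buy(price=100, qty=6): fills=none; bids=[#3:6@100] asks=[-]
After op 5 [order #4] limit_buy(price=100, qty=9): fills=none; bids=[#3:6@100 #4:9@100] asks=[-]
After op 6 [order #5] limit_sell(price=105, qty=9): fills=none; bids=[#3:6@100 #4:9@100] asks=[#5:9@105]
After op 7 [order #6] limit_sell(price=101, qty=8): fills=none; bids=[#3:6@100 #4:9@100] asks=[#6:8@101 #5:9@105]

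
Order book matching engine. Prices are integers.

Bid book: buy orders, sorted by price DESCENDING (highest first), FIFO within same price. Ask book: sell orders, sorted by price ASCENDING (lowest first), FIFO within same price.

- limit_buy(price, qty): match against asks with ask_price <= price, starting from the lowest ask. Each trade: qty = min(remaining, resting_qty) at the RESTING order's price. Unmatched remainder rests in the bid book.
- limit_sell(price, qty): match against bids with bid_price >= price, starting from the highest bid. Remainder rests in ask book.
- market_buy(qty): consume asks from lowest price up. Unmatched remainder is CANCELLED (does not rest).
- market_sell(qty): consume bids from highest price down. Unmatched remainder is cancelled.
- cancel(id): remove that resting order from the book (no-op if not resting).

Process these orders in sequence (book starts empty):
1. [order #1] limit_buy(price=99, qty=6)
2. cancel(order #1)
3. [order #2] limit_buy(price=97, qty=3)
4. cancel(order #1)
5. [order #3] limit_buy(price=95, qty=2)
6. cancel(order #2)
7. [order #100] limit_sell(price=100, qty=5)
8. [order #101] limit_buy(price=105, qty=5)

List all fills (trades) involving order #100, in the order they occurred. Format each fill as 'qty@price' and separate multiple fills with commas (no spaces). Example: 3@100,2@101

Answer: 5@100

Derivation:
After op 1 [order #1] limit_buy(price=99, qty=6): fills=none; bids=[#1:6@99] asks=[-]
After op 2 cancel(order #1): fills=none; bids=[-] asks=[-]
After op 3 [order #2] limit_buy(price=97, qty=3): fills=none; bids=[#2:3@97] asks=[-]
After op 4 cancel(order #1): fills=none; bids=[#2:3@97] asks=[-]
After op 5 [order #3] limit_buy(price=95, qty=2): fills=none; bids=[#2:3@97 #3:2@95] asks=[-]
After op 6 cancel(order #2): fills=none; bids=[#3:2@95] asks=[-]
After op 7 [order #100] limit_sell(price=100, qty=5): fills=none; bids=[#3:2@95] asks=[#100:5@100]
After op 8 [order #101] limit_buy(price=105, qty=5): fills=#101x#100:5@100; bids=[#3:2@95] asks=[-]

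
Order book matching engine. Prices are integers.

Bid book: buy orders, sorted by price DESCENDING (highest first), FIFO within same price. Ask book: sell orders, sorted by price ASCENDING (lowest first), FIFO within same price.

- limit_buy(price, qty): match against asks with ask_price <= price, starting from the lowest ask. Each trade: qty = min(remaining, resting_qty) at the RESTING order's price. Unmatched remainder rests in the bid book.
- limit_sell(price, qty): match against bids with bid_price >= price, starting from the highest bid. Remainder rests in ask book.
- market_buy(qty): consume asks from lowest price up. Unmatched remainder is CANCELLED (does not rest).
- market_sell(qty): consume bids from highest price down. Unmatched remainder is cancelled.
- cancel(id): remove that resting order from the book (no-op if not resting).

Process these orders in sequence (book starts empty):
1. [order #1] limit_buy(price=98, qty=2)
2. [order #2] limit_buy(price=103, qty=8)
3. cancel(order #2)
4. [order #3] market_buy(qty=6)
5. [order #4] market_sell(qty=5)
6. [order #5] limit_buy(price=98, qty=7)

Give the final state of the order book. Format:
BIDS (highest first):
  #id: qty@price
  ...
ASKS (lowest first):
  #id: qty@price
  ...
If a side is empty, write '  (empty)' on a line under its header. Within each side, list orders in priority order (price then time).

After op 1 [order #1] limit_buy(price=98, qty=2): fills=none; bids=[#1:2@98] asks=[-]
After op 2 [order #2] limit_buy(price=103, qty=8): fills=none; bids=[#2:8@103 #1:2@98] asks=[-]
After op 3 cancel(order #2): fills=none; bids=[#1:2@98] asks=[-]
After op 4 [order #3] market_buy(qty=6): fills=none; bids=[#1:2@98] asks=[-]
After op 5 [order #4] market_sell(qty=5): fills=#1x#4:2@98; bids=[-] asks=[-]
After op 6 [order #5] limit_buy(price=98, qty=7): fills=none; bids=[#5:7@98] asks=[-]

Answer: BIDS (highest first):
  #5: 7@98
ASKS (lowest first):
  (empty)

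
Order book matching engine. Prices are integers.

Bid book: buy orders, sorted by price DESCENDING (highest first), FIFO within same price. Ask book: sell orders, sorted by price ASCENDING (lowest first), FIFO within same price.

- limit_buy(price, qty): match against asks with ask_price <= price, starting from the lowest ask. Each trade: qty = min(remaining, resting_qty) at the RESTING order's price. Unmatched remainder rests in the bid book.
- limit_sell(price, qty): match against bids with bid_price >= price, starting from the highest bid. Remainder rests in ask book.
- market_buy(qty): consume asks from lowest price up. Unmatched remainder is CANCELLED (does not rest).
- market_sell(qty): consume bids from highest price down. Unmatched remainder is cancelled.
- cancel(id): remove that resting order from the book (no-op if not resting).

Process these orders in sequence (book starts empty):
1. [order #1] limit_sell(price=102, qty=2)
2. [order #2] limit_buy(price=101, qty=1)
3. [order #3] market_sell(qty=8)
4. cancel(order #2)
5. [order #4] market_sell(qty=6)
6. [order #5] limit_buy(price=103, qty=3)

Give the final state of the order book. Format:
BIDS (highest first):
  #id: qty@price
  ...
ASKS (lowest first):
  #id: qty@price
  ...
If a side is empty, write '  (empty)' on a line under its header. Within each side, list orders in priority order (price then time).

After op 1 [order #1] limit_sell(price=102, qty=2): fills=none; bids=[-] asks=[#1:2@102]
After op 2 [order #2] limit_buy(price=101, qty=1): fills=none; bids=[#2:1@101] asks=[#1:2@102]
After op 3 [order #3] market_sell(qty=8): fills=#2x#3:1@101; bids=[-] asks=[#1:2@102]
After op 4 cancel(order #2): fills=none; bids=[-] asks=[#1:2@102]
After op 5 [order #4] market_sell(qty=6): fills=none; bids=[-] asks=[#1:2@102]
After op 6 [order #5] limit_buy(price=103, qty=3): fills=#5x#1:2@102; bids=[#5:1@103] asks=[-]

Answer: BIDS (highest first):
  #5: 1@103
ASKS (lowest first):
  (empty)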